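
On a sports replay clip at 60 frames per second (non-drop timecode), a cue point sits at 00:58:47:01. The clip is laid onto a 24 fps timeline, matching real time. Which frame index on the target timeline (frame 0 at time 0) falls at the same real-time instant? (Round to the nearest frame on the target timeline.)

Source frame index: (0×3600 + 58×60 + 47) × 60 + 1 = 211621.
Real time: 211621 / (60) = 211621/60 s.
Target frame: (211621/60) × (24) = 423242/5 ≈ 84648.400 → 84648.

frame 84648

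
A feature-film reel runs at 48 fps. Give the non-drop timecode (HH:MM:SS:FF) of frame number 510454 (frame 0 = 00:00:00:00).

02:57:14:22

510454 ÷ 48 = 10634 full seconds, remainder 22 frames.
10634 s = 2 h 57 min 14 s.
Timecode: 02:57:14:22.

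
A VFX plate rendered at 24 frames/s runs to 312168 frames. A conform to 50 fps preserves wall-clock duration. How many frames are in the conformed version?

Target frames = source frames × (target rate / source rate) = 312168 × (50)/(24) = 312168 × 25/12 = 650350.

650350 frames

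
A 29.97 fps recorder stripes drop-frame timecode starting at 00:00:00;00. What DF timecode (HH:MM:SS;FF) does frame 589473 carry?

Ten DF minutes hold 17982 frames, so frame 589473 lies in block 32 (frames 575424–593405) with 14049 frames into that block.
The block's first minute is 1800 frames and the rest 1798 each; 14049 frames reaches minute 7, so 32 × 18 + 7 × 2 = 590 labels have been skipped so far.
Adding those back, label number 589473 + 590 = 590063 at 30 labels/s is 19668 s + 23 f = 5 h 27 min 48 s frame 23, i.e. 05:27:48;23.

05:27:48;23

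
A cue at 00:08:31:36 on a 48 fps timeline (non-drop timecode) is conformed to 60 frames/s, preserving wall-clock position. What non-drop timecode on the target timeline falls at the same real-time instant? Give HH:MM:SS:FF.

00:08:31:45

Source frame index: (0×3600 + 8×60 + 31) × 48 + 36 = 24564.
Real time: 24564 / (48) = 2047/4 s.
Target frame: (2047/4) × (60) = 30705.
At 60 labels/s: frame 30705 → 00:08:31:45.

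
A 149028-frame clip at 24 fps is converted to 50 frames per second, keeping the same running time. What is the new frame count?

310475 frames

Target frames = source frames × (target rate / source rate) = 149028 × (50)/(24) = 149028 × 25/12 = 310475.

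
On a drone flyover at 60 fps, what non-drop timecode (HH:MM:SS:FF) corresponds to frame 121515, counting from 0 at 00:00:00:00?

00:33:45:15

121515 ÷ 60 = 2025 full seconds, remainder 15 frames.
2025 s = 0 h 33 min 45 s.
Timecode: 00:33:45:15.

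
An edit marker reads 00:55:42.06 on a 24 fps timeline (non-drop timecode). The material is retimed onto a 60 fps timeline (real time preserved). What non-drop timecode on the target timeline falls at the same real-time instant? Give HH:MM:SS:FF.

Source frame index: (0×3600 + 55×60 + 42) × 24 + 6 = 80214.
Real time: 80214 / (24) = 13369/4 s.
Target frame: (13369/4) × (60) = 200535.
At 60 labels/s: frame 200535 → 00:55:42:15.

00:55:42:15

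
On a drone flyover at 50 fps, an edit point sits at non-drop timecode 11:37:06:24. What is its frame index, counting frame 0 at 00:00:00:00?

2091324

Total seconds to the label: (11 × 3600 + 37 × 60 + 6) = 41826.
Frame index = 41826 × 50 + 24 = 2091324.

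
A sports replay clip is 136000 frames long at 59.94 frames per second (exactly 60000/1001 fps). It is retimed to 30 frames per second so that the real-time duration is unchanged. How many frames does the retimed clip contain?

68068 frames

Target frames = source frames × (target rate / source rate) = 136000 × (30)/(60000/1001) = 136000 × 1001/2000 = 68068.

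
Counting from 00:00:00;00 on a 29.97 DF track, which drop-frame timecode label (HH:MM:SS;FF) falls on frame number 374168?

03:28:04;24

Each 10-minute DF block holds 10 × 60 × 30 − 9 × 2 = 17982 frames. 374168 ÷ 17982 → 20 full blocks, remainder 14528.
Within the partial block the first minute is 1800 frames and each further minute 1798, so 8 further minute boundaries passed. Total skipped labels = 18 × 20 + 2 × 8 = 376.
Non-drop label index = 374168 + 376 = 374544; at 30 labels/s that is 03:28:04:24, i.e. DF 03:28:04;24.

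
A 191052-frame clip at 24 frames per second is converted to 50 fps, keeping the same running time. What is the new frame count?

Target frames = source frames × (target rate / source rate) = 191052 × (50)/(24) = 191052 × 25/12 = 398025.

398025 frames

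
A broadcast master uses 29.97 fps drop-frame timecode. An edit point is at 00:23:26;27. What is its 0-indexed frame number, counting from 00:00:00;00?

As if non-drop at 30 labels/s: (0 × 3600 + 23 × 60 + 26) × 30 + 27 = 42207.
Minute boundaries passed: 23; those not divisible by 10: 23 − 2 = 21; dropped labels = 2 × 21 = 42.
Actual frame index = 42207 − 42 = 42165.

42165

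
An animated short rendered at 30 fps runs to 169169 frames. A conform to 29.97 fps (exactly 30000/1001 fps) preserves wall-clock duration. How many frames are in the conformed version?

169000 frames

Target frames = source frames × (target rate / source rate) = 169169 × (30000/1001)/(30) = 169169 × 1000/1001 = 169000.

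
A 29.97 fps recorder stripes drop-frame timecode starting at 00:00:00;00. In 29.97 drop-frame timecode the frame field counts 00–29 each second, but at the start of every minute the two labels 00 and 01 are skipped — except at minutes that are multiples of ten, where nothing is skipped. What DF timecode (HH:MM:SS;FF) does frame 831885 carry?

07:42:37;07

Each 10-minute DF block holds 10 × 60 × 30 − 9 × 2 = 17982 frames. 831885 ÷ 17982 → 46 full blocks, remainder 4713.
Within the partial block the first minute is 1800 frames and each further minute 1798, so 2 further minute boundaries passed. Total skipped labels = 18 × 46 + 2 × 2 = 832.
Non-drop label index = 831885 + 832 = 832717; at 30 labels/s that is 07:42:37:07, i.e. DF 07:42:37;07.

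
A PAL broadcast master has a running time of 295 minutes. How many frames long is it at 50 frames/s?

295 min = 17700 s.
Frames = 17700 × 50 = 885000.

885000 frames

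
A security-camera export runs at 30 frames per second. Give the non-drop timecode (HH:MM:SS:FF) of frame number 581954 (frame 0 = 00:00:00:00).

581954 ÷ 30 = 19398 full seconds, remainder 14 frames.
19398 s = 5 h 23 min 18 s.
Timecode: 05:23:18:14.

05:23:18:14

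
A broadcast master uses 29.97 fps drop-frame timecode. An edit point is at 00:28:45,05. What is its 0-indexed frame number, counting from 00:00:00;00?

51703

Complete 10-minute blocks: 2, each 17982 frames → 35964.
Remaining 8 whole minutes in the current block: 1800 + 7 × 1798 = 14386 frames.
Within the current minute: 45 × 30 + 5 − 2 = 1353 (labels ;00/;01 skipped at this minute). Total = 35964 + 14386 + 1353 = 51703.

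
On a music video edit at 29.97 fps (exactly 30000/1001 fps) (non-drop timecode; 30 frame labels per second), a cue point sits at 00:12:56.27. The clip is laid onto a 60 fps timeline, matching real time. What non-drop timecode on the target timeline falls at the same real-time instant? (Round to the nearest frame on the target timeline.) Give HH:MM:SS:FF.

Source frame index: (0×3600 + 12×60 + 56) × 30 + 27 = 23307.
Real time: 23307 / (30000/1001) = 7776769/10000 s.
Target frame: (7776769/10000) × (60) = 23330307/500 ≈ 46660.614 → 46661.
At 60 labels/s: frame 46661 → 00:12:57:41.

00:12:57:41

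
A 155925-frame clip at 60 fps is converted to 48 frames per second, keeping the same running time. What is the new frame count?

Target frames = source frames × (target rate / source rate) = 155925 × (48)/(60) = 155925 × 4/5 = 124740.

124740 frames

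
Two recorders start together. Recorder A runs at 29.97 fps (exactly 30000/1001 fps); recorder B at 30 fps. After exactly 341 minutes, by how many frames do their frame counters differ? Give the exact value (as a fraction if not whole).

341 min = 20460 s.
A emits 30000/1001 × 20460 = 55800000/91 frames; B emits 30 × 20460 = 613800.
Difference = 55800/91 frames (≈ 613.1868); B is ahead of A.

55800/91 frames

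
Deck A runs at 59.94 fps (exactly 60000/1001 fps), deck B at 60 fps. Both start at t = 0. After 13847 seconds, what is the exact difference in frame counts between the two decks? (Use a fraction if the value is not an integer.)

A emits 60000/1001 × 13847 = 830820000/1001 frames; B emits 60 × 13847 = 830820.
Difference = 830820/1001 frames (≈ 829.9900); B is ahead of A.

830820/1001 frames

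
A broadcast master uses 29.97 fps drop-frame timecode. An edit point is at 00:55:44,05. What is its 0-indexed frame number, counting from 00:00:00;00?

As if non-drop at 30 labels/s: (0 × 3600 + 55 × 60 + 44) × 30 + 5 = 100325.
Minute boundaries passed: 55; those not divisible by 10: 55 − 5 = 50; dropped labels = 2 × 50 = 100.
Actual frame index = 100325 − 100 = 100225.

100225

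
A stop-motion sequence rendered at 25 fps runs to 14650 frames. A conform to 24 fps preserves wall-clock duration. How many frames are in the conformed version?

14064 frames

Target frames = source frames × (target rate / source rate) = 14650 × (24)/(25) = 14650 × 24/25 = 14064.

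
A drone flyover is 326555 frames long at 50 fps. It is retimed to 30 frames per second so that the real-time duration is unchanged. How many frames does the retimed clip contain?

Target frames = source frames × (target rate / source rate) = 326555 × (30)/(50) = 326555 × 3/5 = 195933.

195933 frames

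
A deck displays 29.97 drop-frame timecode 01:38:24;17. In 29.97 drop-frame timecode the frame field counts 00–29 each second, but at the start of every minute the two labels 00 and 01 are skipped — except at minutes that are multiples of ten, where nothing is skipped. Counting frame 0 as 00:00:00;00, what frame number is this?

As if non-drop at 30 labels/s: (1 × 3600 + 38 × 60 + 24) × 30 + 17 = 177137.
Minute boundaries passed: 98; those not divisible by 10: 98 − 9 = 89; dropped labels = 2 × 89 = 178.
Actual frame index = 177137 − 178 = 176959.

176959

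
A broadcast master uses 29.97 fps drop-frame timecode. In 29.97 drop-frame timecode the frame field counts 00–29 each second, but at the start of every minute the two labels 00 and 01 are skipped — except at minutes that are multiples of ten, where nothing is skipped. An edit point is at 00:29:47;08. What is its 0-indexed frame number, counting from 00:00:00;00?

As if non-drop at 30 labels/s: (0 × 3600 + 29 × 60 + 47) × 30 + 8 = 53618.
Minute boundaries passed: 29; those not divisible by 10: 29 − 2 = 27; dropped labels = 2 × 27 = 54.
Actual frame index = 53618 − 54 = 53564.

53564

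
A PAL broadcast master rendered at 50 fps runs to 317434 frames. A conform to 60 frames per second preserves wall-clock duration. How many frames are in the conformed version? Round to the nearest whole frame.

380921 frames

Frames at target rate = 317434 × (60) / (50) = 1904604/5 ≈ 380920.800.
Nearest whole frame: 380921.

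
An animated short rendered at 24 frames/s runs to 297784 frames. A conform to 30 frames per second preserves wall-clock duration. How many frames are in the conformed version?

372230 frames

Target frames = source frames × (target rate / source rate) = 297784 × (30)/(24) = 297784 × 5/4 = 372230.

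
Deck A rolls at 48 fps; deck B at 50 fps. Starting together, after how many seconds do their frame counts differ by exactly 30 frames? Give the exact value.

The gap grows by |50 − 48| = 2 frames per second.
Time for a 30-frame gap: 30 ÷ (2) = 15 s.

15 seconds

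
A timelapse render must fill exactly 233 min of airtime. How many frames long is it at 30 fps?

233 min = 13980 s.
Frames = 13980 × 30 = 419400.

419400 frames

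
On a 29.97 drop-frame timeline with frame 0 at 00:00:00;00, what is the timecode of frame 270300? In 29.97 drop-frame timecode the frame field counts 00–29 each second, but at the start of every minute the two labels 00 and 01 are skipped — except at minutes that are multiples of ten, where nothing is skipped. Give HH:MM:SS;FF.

Each 10-minute DF block holds 10 × 60 × 30 − 9 × 2 = 17982 frames. 270300 ÷ 17982 → 15 full blocks, remainder 570.
Within the partial block the first minute is 1800 frames and each further minute 1798, so 0 further minute boundaries passed. Total skipped labels = 18 × 15 + 2 × 0 = 270.
Non-drop label index = 270300 + 270 = 270570; at 30 labels/s that is 02:30:19:00, i.e. DF 02:30:19;00.

02:30:19;00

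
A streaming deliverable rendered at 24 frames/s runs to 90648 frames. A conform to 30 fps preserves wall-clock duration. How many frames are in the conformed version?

Target frames = source frames × (target rate / source rate) = 90648 × (30)/(24) = 90648 × 5/4 = 113310.

113310 frames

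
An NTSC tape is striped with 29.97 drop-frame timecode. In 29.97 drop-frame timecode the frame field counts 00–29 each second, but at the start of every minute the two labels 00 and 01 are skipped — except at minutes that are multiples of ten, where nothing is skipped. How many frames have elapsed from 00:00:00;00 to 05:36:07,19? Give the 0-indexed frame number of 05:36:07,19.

604423

Complete 10-minute blocks: 33, each 17982 frames → 593406.
Remaining 6 whole minutes in the current block: 1800 + 5 × 1798 = 10790 frames.
Within the current minute: 7 × 30 + 19 − 2 = 227 (labels ;00/;01 skipped at this minute). Total = 593406 + 10790 + 227 = 604423.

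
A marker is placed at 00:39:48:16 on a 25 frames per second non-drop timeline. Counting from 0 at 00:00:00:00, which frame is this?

59716

Total seconds to the label: (0 × 3600 + 39 × 60 + 48) = 2388.
Frame index = 2388 × 25 + 16 = 59716.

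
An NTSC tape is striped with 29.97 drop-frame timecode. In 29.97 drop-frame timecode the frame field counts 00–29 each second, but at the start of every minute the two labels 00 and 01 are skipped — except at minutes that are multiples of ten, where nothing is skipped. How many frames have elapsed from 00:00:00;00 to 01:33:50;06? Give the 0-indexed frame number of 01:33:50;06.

168738

Complete 10-minute blocks: 9, each 17982 frames → 161838.
Remaining 3 whole minutes in the current block: 1800 + 2 × 1798 = 5396 frames.
Within the current minute: 50 × 30 + 6 − 2 = 1504 (labels ;00/;01 skipped at this minute). Total = 161838 + 5396 + 1504 = 168738.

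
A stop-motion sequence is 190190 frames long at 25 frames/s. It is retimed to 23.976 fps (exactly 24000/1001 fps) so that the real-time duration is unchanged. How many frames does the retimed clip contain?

Target frames = source frames × (target rate / source rate) = 190190 × (24000/1001)/(25) = 190190 × 960/1001 = 182400.

182400 frames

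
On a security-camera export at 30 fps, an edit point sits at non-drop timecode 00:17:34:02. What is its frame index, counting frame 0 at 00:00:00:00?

Total seconds to the label: (0 × 3600 + 17 × 60 + 34) = 1054.
Frame index = 1054 × 30 + 2 = 31622.

frame 31622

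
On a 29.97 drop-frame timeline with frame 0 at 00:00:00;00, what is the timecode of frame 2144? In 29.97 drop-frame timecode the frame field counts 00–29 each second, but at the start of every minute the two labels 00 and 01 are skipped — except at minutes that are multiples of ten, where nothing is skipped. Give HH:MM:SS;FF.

Ten DF minutes hold 17982 frames, so frame 2144 lies in block 0 (frames 0–17981) with 2144 frames into that block.
The block's first minute is 1800 frames and the rest 1798 each; 2144 frames reaches minute 1, so 0 × 18 + 1 × 2 = 2 labels have been skipped so far.
Adding those back, label number 2144 + 2 = 2146 at 30 labels/s is 71 s + 16 f = 0 h 1 min 11 s frame 16, i.e. 00:01:11;16.

00:01:11;16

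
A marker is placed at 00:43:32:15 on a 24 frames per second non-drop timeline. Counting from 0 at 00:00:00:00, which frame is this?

62703

Total seconds to the label: (0 × 3600 + 43 × 60 + 32) = 2612.
Frame index = 2612 × 24 + 15 = 62703.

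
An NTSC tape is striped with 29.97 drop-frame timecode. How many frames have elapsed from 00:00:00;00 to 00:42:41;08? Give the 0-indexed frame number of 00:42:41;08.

76762

As if non-drop at 30 labels/s: (0 × 3600 + 42 × 60 + 41) × 30 + 8 = 76838.
Minute boundaries passed: 42; those not divisible by 10: 42 − 4 = 38; dropped labels = 2 × 38 = 76.
Actual frame index = 76838 − 76 = 76762.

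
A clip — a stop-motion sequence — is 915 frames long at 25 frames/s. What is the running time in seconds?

Running time = 915 / (25) = 36.6 s.

36.6 seconds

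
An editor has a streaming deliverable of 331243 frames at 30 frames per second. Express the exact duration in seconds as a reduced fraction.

Running time = 331243 ÷ (30) = 331243 × 1/30 = 331243/30 s.

331243/30 seconds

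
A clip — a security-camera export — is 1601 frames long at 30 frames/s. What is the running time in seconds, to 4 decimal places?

53.3667 seconds

Running time = 1601 × 1/30 = 1601/30 s ≈ 53.3667 s.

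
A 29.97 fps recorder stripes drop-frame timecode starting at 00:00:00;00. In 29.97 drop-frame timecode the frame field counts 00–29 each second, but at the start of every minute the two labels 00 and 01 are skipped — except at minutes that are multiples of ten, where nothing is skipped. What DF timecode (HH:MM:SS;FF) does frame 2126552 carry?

19:42:36;00

Ten DF minutes hold 17982 frames, so frame 2126552 lies in block 118 (frames 2121876–2139857) with 4676 frames into that block.
The block's first minute is 1800 frames and the rest 1798 each; 4676 frames reaches minute 2, so 118 × 18 + 2 × 2 = 2128 labels have been skipped so far.
Adding those back, label number 2126552 + 2128 = 2128680 at 30 labels/s is 70956 s + 0 f = 19 h 42 min 36 s frame 0, i.e. 19:42:36;00.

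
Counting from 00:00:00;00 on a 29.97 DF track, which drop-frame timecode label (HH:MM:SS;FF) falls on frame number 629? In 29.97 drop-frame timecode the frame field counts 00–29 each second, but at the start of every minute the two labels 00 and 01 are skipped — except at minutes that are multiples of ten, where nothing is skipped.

00:00:20;29

Each 10-minute DF block holds 10 × 60 × 30 − 9 × 2 = 17982 frames. 629 ÷ 17982 → 0 full blocks, remainder 629.
Within the partial block the first minute is 1800 frames and each further minute 1798, so 0 further minute boundaries passed. Total skipped labels = 18 × 0 + 2 × 0 = 0.
Non-drop label index = 629 + 0 = 629; at 30 labels/s that is 00:00:20:29, i.e. DF 00:00:20;29.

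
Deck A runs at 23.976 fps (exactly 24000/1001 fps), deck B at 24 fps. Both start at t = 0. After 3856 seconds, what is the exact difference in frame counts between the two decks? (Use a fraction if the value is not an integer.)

A emits 24000/1001 × 3856 = 92544000/1001 frames; B emits 24 × 3856 = 92544.
Difference = 92544/1001 frames (≈ 92.4515); B is ahead of A.

92544/1001 frames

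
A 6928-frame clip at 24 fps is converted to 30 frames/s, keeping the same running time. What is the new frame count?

Frames at target rate = 6928 × (30) / (24) = 8660.

8660 frames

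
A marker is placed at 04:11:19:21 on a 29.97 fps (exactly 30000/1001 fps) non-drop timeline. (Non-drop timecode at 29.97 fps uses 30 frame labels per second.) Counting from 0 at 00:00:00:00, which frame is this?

frame 452391

Total seconds to the label: (4 × 3600 + 11 × 60 + 19) = 15079.
Frame index = 15079 × 30 + 21 = 452391.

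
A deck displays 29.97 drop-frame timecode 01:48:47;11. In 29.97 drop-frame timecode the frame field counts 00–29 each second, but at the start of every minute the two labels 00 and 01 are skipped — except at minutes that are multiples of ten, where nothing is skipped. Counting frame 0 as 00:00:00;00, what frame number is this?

195625

As if non-drop at 30 labels/s: (1 × 3600 + 48 × 60 + 47) × 30 + 11 = 195821.
Minute boundaries passed: 108; those not divisible by 10: 108 − 10 = 98; dropped labels = 2 × 98 = 196.
Actual frame index = 195821 − 196 = 195625.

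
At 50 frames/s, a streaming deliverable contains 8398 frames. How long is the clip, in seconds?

167.96 seconds

Running time = 8398 / (50) = 167.96 s.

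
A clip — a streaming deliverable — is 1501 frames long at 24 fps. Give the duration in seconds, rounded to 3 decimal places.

Running time = 1501 × 1/24 = 1501/24 s ≈ 62.542 s.

62.542 seconds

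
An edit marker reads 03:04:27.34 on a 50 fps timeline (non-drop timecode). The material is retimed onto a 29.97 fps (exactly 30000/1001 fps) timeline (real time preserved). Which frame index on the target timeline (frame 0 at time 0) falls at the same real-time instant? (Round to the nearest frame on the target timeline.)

frame 331699

Source frame index: (3×3600 + 4×60 + 27) × 50 + 34 = 553384.
Real time: 553384 / (50) = 276692/25 s.
Target frame: (276692/25) × (30000/1001) = 25540800/77 ≈ 331698.701 → 331699.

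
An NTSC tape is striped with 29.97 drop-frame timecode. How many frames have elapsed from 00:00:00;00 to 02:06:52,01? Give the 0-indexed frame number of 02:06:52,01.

As if non-drop at 30 labels/s: (2 × 3600 + 6 × 60 + 52) × 30 + 1 = 228361.
Minute boundaries passed: 126; those not divisible by 10: 126 − 12 = 114; dropped labels = 2 × 114 = 228.
Actual frame index = 228361 − 228 = 228133.

228133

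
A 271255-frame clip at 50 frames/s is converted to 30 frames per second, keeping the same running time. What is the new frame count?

Target frames = source frames × (target rate / source rate) = 271255 × (30)/(50) = 271255 × 3/5 = 162753.

162753 frames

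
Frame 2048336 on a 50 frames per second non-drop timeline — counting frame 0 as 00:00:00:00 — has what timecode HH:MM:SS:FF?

11:22:46:36

2048336 ÷ 50 = 40966 full seconds, remainder 36 frames.
40966 s = 11 h 22 min 46 s.
Timecode: 11:22:46:36.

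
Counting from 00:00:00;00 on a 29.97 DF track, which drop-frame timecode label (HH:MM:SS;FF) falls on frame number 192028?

Ten DF minutes hold 17982 frames, so frame 192028 lies in block 10 (frames 179820–197801) with 12208 frames into that block.
The block's first minute is 1800 frames and the rest 1798 each; 12208 frames reaches minute 6, so 10 × 18 + 6 × 2 = 192 labels have been skipped so far.
Adding those back, label number 192028 + 192 = 192220 at 30 labels/s is 6407 s + 10 f = 1 h 46 min 47 s frame 10, i.e. 01:46:47;10.

01:46:47;10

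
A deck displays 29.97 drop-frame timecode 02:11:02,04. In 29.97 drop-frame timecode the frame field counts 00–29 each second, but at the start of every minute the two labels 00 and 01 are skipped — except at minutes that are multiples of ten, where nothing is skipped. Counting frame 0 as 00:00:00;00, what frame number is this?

235628

As if non-drop at 30 labels/s: (2 × 3600 + 11 × 60 + 2) × 30 + 4 = 235864.
Minute boundaries passed: 131; those not divisible by 10: 131 − 13 = 118; dropped labels = 2 × 118 = 236.
Actual frame index = 235864 − 236 = 235628.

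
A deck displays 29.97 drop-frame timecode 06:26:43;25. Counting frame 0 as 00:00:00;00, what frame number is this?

695419

As if non-drop at 30 labels/s: (6 × 3600 + 26 × 60 + 43) × 30 + 25 = 696115.
Minute boundaries passed: 386; those not divisible by 10: 386 − 38 = 348; dropped labels = 2 × 348 = 696.
Actual frame index = 696115 − 696 = 695419.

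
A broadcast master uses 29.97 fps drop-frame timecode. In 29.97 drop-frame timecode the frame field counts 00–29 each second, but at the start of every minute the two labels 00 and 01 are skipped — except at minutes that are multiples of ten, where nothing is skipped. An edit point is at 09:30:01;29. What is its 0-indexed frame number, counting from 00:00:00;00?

1025033

Complete 10-minute blocks: 57, each 17982 frames → 1024974.
Remaining 0 whole minutes in the current block: 0 frames.
Within the current minute: 1 × 30 + 29 = 59. Total = 1024974 + 0 + 59 = 1025033.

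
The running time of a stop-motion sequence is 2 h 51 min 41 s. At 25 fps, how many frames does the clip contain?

2 h 51 min 41 s = 10301 s.
Frames = 10301 × 25 = 257525.

257525 frames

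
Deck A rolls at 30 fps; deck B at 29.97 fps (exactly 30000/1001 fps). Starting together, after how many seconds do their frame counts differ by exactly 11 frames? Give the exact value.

11011/30 seconds

The gap grows by |30000/1001 − 30| = 30/1001 frames per second.
Time for a 11-frame gap: 11 ÷ (30/1001) = 11011/30 s.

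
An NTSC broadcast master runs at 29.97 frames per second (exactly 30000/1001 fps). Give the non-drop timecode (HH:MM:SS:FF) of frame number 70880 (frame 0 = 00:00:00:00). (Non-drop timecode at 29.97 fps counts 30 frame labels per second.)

70880 ÷ 30 = 2362 full seconds, remainder 20 frames.
2362 s = 0 h 39 min 22 s.
Timecode: 00:39:22:20.

00:39:22:20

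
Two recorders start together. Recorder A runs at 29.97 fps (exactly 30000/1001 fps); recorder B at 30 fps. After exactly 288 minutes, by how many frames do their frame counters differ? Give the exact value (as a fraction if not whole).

288 min = 17280 s.
A emits 30000/1001 × 17280 = 518400000/1001 frames; B emits 30 × 17280 = 518400.
Difference = 518400/1001 frames (≈ 517.8821); B is ahead of A.

518400/1001 frames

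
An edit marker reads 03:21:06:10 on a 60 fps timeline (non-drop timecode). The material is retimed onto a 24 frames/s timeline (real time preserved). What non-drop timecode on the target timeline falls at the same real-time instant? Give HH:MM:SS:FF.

Source frame index: (3×3600 + 21×60 + 6) × 60 + 10 = 723970.
Real time: 723970 / (60) = 72397/6 s.
Target frame: (72397/6) × (24) = 289588.
At 24 labels/s: frame 289588 → 03:21:06:04.

03:21:06:04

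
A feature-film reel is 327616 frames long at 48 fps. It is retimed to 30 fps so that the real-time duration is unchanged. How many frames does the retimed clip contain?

Target frames = source frames × (target rate / source rate) = 327616 × (30)/(48) = 327616 × 5/8 = 204760.

204760 frames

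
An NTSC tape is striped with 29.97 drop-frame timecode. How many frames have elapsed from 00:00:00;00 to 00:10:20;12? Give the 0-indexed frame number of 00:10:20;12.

18594

Complete 10-minute blocks: 1, each 17982 frames → 17982.
Remaining 0 whole minutes in the current block: 0 frames.
Within the current minute: 20 × 30 + 12 = 612. Total = 17982 + 0 + 612 = 18594.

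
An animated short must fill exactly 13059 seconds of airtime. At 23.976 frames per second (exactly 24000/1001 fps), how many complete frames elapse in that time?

313102 frames

Frames = 13059 × 24000/1001 = 313416000/1001 ≈ 313102.8971.
Complete frames: 313102.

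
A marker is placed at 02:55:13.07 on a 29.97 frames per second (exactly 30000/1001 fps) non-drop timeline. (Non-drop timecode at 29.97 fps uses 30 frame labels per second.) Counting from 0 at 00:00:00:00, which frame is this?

Total seconds to the label: (2 × 3600 + 55 × 60 + 13) = 10513.
Frame index = 10513 × 30 + 7 = 315397.

frame 315397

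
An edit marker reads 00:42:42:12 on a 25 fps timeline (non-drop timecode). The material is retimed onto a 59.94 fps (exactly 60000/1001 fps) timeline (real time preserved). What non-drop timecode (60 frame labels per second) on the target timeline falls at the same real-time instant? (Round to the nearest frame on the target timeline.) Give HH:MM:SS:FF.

Source frame index: (0×3600 + 42×60 + 42) × 25 + 12 = 64062.
Real time: 64062 / (25) = 64062/25 s.
Target frame: (64062/25) × (60000/1001) = 153748800/1001 ≈ 153595.205 → 153595.
At 60 labels/s: frame 153595 → 00:42:39:55.

00:42:39:55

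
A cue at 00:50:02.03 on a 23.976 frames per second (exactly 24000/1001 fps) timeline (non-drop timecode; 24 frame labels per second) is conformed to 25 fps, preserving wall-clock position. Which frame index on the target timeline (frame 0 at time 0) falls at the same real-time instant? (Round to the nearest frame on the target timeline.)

frame 75128

Source frame index: (0×3600 + 50×60 + 2) × 24 + 3 = 72051.
Real time: 72051 / (24000/1001) = 24041017/8000 s.
Target frame: (24041017/8000) × (25) = 24041017/320 ≈ 75128.178 → 75128.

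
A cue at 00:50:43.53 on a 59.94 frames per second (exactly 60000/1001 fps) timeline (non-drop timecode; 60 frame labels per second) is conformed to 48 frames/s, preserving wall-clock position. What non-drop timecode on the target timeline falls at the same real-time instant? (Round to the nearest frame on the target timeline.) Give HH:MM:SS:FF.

Source frame index: (0×3600 + 50×60 + 43) × 60 + 53 = 182633.
Real time: 182633 / (60000/1001) = 182815633/60000 s.
Target frame: (182815633/60000) × (48) = 182815633/1250 ≈ 146252.506 → 146253.
At 48 labels/s: frame 146253 → 00:50:46:45.

00:50:46:45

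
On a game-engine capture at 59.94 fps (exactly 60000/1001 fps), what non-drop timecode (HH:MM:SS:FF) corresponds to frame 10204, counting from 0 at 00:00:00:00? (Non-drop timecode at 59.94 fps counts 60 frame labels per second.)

10204 ÷ 60 = 170 full seconds, remainder 4 frames.
170 s = 0 h 2 min 50 s.
Timecode: 00:02:50:04.

00:02:50:04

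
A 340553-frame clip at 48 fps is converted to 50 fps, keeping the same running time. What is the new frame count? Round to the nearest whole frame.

354743 frames

Frames at target rate = 340553 × (50) / (48) = 8513825/24 ≈ 354742.708.
Nearest whole frame: 354743.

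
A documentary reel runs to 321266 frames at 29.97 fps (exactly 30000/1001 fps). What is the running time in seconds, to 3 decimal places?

10719.576 seconds

Running time = 321266 × 1001/30000 = 160793633/15000 s ≈ 10719.576 s.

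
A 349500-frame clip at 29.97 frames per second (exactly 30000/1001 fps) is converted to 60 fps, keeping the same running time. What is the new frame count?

Target frames = source frames × (target rate / source rate) = 349500 × (60)/(30000/1001) = 349500 × 1001/500 = 699699.

699699 frames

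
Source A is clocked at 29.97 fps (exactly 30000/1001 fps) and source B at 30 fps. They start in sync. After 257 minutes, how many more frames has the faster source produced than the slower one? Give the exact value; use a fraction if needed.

462600/1001 frames

257 min = 15420 s.
A emits 30000/1001 × 15420 = 462600000/1001 frames; B emits 30 × 15420 = 462600.
Difference = 462600/1001 frames (≈ 462.1379); B is ahead of A.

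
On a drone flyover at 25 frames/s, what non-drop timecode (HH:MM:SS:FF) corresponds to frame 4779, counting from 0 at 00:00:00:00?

00:03:11:04

4779 ÷ 25 = 191 full seconds, remainder 4 frames.
191 s = 0 h 3 min 11 s.
Timecode: 00:03:11:04.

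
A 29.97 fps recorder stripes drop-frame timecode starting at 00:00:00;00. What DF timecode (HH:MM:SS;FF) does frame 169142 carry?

01:34:03;22

Each 10-minute DF block holds 10 × 60 × 30 − 9 × 2 = 17982 frames. 169142 ÷ 17982 → 9 full blocks, remainder 7304.
Within the partial block the first minute is 1800 frames and each further minute 1798, so 4 further minute boundaries passed. Total skipped labels = 18 × 9 + 2 × 4 = 170.
Non-drop label index = 169142 + 170 = 169312; at 30 labels/s that is 01:34:03:22, i.e. DF 01:34:03;22.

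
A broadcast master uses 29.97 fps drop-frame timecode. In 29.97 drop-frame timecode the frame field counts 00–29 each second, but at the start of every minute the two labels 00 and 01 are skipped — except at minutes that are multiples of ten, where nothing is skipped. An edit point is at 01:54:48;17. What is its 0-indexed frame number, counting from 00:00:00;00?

206451

Complete 10-minute blocks: 11, each 17982 frames → 197802.
Remaining 4 whole minutes in the current block: 1800 + 3 × 1798 = 7194 frames.
Within the current minute: 48 × 30 + 17 − 2 = 1455 (labels ;00/;01 skipped at this minute). Total = 197802 + 7194 + 1455 = 206451.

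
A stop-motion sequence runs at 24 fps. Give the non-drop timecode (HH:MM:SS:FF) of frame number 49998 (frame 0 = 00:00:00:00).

00:34:43:06

49998 ÷ 24 = 2083 full seconds, remainder 6 frames.
2083 s = 0 h 34 min 43 s.
Timecode: 00:34:43:06.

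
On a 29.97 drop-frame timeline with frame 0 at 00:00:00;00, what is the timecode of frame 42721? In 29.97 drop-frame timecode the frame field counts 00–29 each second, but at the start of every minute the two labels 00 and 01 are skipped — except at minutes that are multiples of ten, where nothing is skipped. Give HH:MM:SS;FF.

00:23:45;13

Ten DF minutes hold 17982 frames, so frame 42721 lies in block 2 (frames 35964–53945) with 6757 frames into that block.
The block's first minute is 1800 frames and the rest 1798 each; 6757 frames reaches minute 3, so 2 × 18 + 3 × 2 = 42 labels have been skipped so far.
Adding those back, label number 42721 + 42 = 42763 at 30 labels/s is 1425 s + 13 f = 0 h 23 min 45 s frame 13, i.e. 00:23:45;13.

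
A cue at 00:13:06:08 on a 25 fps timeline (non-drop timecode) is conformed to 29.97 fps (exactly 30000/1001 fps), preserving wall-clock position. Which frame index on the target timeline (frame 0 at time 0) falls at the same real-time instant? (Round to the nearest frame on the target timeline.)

Source frame index: (0×3600 + 13×60 + 6) × 25 + 8 = 19658.
Real time: 19658 / (25) = 19658/25 s.
Target frame: (19658/25) × (30000/1001) = 23589600/1001 ≈ 23566.034 → 23566.

frame 23566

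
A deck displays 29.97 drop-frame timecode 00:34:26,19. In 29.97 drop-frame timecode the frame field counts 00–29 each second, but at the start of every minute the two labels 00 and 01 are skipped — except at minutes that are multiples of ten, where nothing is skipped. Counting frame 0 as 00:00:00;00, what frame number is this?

61937

Complete 10-minute blocks: 3, each 17982 frames → 53946.
Remaining 4 whole minutes in the current block: 1800 + 3 × 1798 = 7194 frames.
Within the current minute: 26 × 30 + 19 − 2 = 797 (labels ;00/;01 skipped at this minute). Total = 53946 + 7194 + 797 = 61937.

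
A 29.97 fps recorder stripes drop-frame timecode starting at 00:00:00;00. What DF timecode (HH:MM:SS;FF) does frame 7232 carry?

00:04:01;10

Ten DF minutes hold 17982 frames, so frame 7232 lies in block 0 (frames 0–17981) with 7232 frames into that block.
The block's first minute is 1800 frames and the rest 1798 each; 7232 frames reaches minute 4, so 0 × 18 + 4 × 2 = 8 labels have been skipped so far.
Adding those back, label number 7232 + 8 = 7240 at 30 labels/s is 241 s + 10 f = 0 h 4 min 1 s frame 10, i.e. 00:04:01;10.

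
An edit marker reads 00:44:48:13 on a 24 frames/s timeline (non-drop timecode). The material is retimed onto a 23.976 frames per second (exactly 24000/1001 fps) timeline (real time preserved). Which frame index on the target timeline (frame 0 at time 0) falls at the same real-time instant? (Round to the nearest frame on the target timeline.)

Source frame index: (0×3600 + 44×60 + 48) × 24 + 13 = 64525.
Real time: 64525 / (24) = 64525/24 s.
Target frame: (64525/24) × (24000/1001) = 64525000/1001 ≈ 64460.539 → 64461.

frame 64461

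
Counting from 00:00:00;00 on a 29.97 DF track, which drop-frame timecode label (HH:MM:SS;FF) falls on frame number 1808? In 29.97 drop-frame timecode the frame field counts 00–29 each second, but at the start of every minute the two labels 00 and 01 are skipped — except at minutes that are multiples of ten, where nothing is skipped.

Ten DF minutes hold 17982 frames, so frame 1808 lies in block 0 (frames 0–17981) with 1808 frames into that block.
The block's first minute is 1800 frames and the rest 1798 each; 1808 frames reaches minute 1, so 0 × 18 + 1 × 2 = 2 labels have been skipped so far.
Adding those back, label number 1808 + 2 = 1810 at 30 labels/s is 60 s + 10 f = 0 h 1 min 0 s frame 10, i.e. 00:01:00;10.

00:01:00;10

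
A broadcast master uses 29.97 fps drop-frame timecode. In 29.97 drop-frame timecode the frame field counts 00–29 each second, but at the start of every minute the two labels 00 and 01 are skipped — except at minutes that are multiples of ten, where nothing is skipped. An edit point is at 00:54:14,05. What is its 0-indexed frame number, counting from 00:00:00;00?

As if non-drop at 30 labels/s: (0 × 3600 + 54 × 60 + 14) × 30 + 5 = 97625.
Minute boundaries passed: 54; those not divisible by 10: 54 − 5 = 49; dropped labels = 2 × 49 = 98.
Actual frame index = 97625 − 98 = 97527.

97527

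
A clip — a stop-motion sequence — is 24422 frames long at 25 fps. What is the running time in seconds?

976.88 seconds

Running time = 24422 / (25) = 976.88 s.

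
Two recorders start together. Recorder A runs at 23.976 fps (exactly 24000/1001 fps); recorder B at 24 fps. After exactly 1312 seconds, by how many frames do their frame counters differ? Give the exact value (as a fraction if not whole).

31488/1001 frames

A emits 24000/1001 × 1312 = 31488000/1001 frames; B emits 24 × 1312 = 31488.
Difference = 31488/1001 frames (≈ 31.4565); B is ahead of A.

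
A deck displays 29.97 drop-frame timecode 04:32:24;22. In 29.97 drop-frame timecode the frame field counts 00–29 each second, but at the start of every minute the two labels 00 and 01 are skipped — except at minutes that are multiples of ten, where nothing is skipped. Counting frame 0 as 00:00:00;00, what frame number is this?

As if non-drop at 30 labels/s: (4 × 3600 + 32 × 60 + 24) × 30 + 22 = 490342.
Minute boundaries passed: 272; those not divisible by 10: 272 − 27 = 245; dropped labels = 2 × 245 = 490.
Actual frame index = 490342 − 490 = 489852.

489852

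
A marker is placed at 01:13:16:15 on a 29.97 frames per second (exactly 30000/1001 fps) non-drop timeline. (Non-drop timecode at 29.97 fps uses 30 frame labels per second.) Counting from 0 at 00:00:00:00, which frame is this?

Total seconds to the label: (1 × 3600 + 13 × 60 + 16) = 4396.
Frame index = 4396 × 30 + 15 = 131895.

131895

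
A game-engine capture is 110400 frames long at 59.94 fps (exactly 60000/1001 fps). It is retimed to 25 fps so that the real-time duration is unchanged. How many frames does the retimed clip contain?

46046 frames

Target frames = source frames × (target rate / source rate) = 110400 × (25)/(60000/1001) = 110400 × 1001/2400 = 46046.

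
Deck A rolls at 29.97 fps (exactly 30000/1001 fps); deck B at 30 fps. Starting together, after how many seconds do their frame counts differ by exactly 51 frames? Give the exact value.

The gap grows by |30 − 30000/1001| = 30/1001 frames per second.
Time for a 51-frame gap: 51 ÷ (30/1001) = 1701.7 s.

1701.7 seconds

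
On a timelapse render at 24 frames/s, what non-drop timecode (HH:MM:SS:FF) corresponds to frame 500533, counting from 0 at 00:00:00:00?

500533 ÷ 24 = 20855 full seconds, remainder 13 frames.
20855 s = 5 h 47 min 35 s.
Timecode: 05:47:35:13.

05:47:35:13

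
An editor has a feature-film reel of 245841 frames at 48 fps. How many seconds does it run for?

Running time = 245841 / (48) = 5121.6875 s.

5121.6875 seconds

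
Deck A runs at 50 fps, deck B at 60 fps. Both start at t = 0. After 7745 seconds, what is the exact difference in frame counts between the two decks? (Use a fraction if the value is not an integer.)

77450 frames

A emits 50 × 7745 = 387250 frames; B emits 60 × 7745 = 464700.
Difference = 77450 frames; B is ahead of A.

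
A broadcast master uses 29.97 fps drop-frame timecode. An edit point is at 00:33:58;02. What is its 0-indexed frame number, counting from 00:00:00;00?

61082

As if non-drop at 30 labels/s: (0 × 3600 + 33 × 60 + 58) × 30 + 2 = 61142.
Minute boundaries passed: 33; those not divisible by 10: 33 − 3 = 30; dropped labels = 2 × 30 = 60.
Actual frame index = 61142 − 60 = 61082.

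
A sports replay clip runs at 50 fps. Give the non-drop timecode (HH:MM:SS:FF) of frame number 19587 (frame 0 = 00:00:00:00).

00:06:31:37

19587 ÷ 50 = 391 full seconds, remainder 37 frames.
391 s = 0 h 6 min 31 s.
Timecode: 00:06:31:37.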